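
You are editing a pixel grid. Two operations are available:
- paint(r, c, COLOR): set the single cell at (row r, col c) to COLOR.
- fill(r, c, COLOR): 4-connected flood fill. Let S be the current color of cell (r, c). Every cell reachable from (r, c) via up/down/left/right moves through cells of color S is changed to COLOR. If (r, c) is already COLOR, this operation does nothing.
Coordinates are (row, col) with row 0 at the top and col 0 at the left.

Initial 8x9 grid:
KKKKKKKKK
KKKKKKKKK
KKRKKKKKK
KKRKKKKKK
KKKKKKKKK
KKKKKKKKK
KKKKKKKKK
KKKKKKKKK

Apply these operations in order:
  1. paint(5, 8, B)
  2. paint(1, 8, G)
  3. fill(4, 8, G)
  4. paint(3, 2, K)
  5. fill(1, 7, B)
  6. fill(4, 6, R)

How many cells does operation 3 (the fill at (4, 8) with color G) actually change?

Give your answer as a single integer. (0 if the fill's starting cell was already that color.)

Answer: 68

Derivation:
After op 1 paint(5,8,B):
KKKKKKKKK
KKKKKKKKK
KKRKKKKKK
KKRKKKKKK
KKKKKKKKK
KKKKKKKKB
KKKKKKKKK
KKKKKKKKK
After op 2 paint(1,8,G):
KKKKKKKKK
KKKKKKKKG
KKRKKKKKK
KKRKKKKKK
KKKKKKKKK
KKKKKKKKB
KKKKKKKKK
KKKKKKKKK
After op 3 fill(4,8,G) [68 cells changed]:
GGGGGGGGG
GGGGGGGGG
GGRGGGGGG
GGRGGGGGG
GGGGGGGGG
GGGGGGGGB
GGGGGGGGG
GGGGGGGGG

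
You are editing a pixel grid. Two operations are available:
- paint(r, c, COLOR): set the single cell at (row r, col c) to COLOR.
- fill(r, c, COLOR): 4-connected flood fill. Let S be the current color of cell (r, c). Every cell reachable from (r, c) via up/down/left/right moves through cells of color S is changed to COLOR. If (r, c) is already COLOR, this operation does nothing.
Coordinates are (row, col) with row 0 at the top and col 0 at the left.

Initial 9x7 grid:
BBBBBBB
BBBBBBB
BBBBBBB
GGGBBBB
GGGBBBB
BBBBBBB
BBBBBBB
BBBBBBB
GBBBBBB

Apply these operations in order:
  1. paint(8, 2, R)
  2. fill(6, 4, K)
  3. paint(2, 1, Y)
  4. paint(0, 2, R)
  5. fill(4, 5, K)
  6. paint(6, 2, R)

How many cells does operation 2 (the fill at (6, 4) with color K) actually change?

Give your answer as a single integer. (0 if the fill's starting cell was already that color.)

Answer: 55

Derivation:
After op 1 paint(8,2,R):
BBBBBBB
BBBBBBB
BBBBBBB
GGGBBBB
GGGBBBB
BBBBBBB
BBBBBBB
BBBBBBB
GBRBBBB
After op 2 fill(6,4,K) [55 cells changed]:
KKKKKKK
KKKKKKK
KKKKKKK
GGGKKKK
GGGKKKK
KKKKKKK
KKKKKKK
KKKKKKK
GKRKKKK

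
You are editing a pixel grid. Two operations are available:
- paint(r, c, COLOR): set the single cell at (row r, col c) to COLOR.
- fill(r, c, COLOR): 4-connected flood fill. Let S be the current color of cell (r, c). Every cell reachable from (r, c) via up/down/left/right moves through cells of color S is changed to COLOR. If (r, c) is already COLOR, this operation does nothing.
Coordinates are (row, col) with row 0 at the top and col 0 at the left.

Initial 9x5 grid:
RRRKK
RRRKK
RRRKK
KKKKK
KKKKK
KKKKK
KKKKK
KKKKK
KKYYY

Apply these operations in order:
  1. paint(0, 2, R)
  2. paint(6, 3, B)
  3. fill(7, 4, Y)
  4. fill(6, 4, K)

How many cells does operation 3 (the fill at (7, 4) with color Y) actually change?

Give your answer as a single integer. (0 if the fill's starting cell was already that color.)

After op 1 paint(0,2,R):
RRRKK
RRRKK
RRRKK
KKKKK
KKKKK
KKKKK
KKKKK
KKKKK
KKYYY
After op 2 paint(6,3,B):
RRRKK
RRRKK
RRRKK
KKKKK
KKKKK
KKKKK
KKKBK
KKKKK
KKYYY
After op 3 fill(7,4,Y) [32 cells changed]:
RRRYY
RRRYY
RRRYY
YYYYY
YYYYY
YYYYY
YYYBY
YYYYY
YYYYY

Answer: 32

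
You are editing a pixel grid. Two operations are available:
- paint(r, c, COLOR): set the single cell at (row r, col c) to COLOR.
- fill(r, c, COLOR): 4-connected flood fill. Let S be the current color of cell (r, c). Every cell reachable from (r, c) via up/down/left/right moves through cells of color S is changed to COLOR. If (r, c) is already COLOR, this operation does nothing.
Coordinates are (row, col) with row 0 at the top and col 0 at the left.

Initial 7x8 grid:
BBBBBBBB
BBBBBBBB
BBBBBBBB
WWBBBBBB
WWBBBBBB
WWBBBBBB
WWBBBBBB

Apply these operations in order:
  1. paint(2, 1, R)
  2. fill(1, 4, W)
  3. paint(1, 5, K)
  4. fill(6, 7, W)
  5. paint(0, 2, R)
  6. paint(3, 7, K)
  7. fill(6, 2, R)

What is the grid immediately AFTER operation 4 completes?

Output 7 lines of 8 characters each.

Answer: WWWWWWWW
WWWWWKWW
WRWWWWWW
WWWWWWWW
WWWWWWWW
WWWWWWWW
WWWWWWWW

Derivation:
After op 1 paint(2,1,R):
BBBBBBBB
BBBBBBBB
BRBBBBBB
WWBBBBBB
WWBBBBBB
WWBBBBBB
WWBBBBBB
After op 2 fill(1,4,W) [47 cells changed]:
WWWWWWWW
WWWWWWWW
WRWWWWWW
WWWWWWWW
WWWWWWWW
WWWWWWWW
WWWWWWWW
After op 3 paint(1,5,K):
WWWWWWWW
WWWWWKWW
WRWWWWWW
WWWWWWWW
WWWWWWWW
WWWWWWWW
WWWWWWWW
After op 4 fill(6,7,W) [0 cells changed]:
WWWWWWWW
WWWWWKWW
WRWWWWWW
WWWWWWWW
WWWWWWWW
WWWWWWWW
WWWWWWWW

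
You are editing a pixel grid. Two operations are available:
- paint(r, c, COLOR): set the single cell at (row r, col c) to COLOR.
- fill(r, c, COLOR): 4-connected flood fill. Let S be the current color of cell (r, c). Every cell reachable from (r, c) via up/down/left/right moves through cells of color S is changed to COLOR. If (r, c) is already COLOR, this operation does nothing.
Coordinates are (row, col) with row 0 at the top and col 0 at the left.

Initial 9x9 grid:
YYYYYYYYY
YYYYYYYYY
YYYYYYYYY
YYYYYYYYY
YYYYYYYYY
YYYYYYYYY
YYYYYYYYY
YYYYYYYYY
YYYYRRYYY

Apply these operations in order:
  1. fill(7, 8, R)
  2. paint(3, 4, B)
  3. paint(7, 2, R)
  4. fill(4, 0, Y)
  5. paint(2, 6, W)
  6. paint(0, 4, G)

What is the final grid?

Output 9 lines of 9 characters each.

Answer: YYYYGYYYY
YYYYYYYYY
YYYYYYWYY
YYYYBYYYY
YYYYYYYYY
YYYYYYYYY
YYYYYYYYY
YYYYYYYYY
YYYYYYYYY

Derivation:
After op 1 fill(7,8,R) [79 cells changed]:
RRRRRRRRR
RRRRRRRRR
RRRRRRRRR
RRRRRRRRR
RRRRRRRRR
RRRRRRRRR
RRRRRRRRR
RRRRRRRRR
RRRRRRRRR
After op 2 paint(3,4,B):
RRRRRRRRR
RRRRRRRRR
RRRRRRRRR
RRRRBRRRR
RRRRRRRRR
RRRRRRRRR
RRRRRRRRR
RRRRRRRRR
RRRRRRRRR
After op 3 paint(7,2,R):
RRRRRRRRR
RRRRRRRRR
RRRRRRRRR
RRRRBRRRR
RRRRRRRRR
RRRRRRRRR
RRRRRRRRR
RRRRRRRRR
RRRRRRRRR
After op 4 fill(4,0,Y) [80 cells changed]:
YYYYYYYYY
YYYYYYYYY
YYYYYYYYY
YYYYBYYYY
YYYYYYYYY
YYYYYYYYY
YYYYYYYYY
YYYYYYYYY
YYYYYYYYY
After op 5 paint(2,6,W):
YYYYYYYYY
YYYYYYYYY
YYYYYYWYY
YYYYBYYYY
YYYYYYYYY
YYYYYYYYY
YYYYYYYYY
YYYYYYYYY
YYYYYYYYY
After op 6 paint(0,4,G):
YYYYGYYYY
YYYYYYYYY
YYYYYYWYY
YYYYBYYYY
YYYYYYYYY
YYYYYYYYY
YYYYYYYYY
YYYYYYYYY
YYYYYYYYY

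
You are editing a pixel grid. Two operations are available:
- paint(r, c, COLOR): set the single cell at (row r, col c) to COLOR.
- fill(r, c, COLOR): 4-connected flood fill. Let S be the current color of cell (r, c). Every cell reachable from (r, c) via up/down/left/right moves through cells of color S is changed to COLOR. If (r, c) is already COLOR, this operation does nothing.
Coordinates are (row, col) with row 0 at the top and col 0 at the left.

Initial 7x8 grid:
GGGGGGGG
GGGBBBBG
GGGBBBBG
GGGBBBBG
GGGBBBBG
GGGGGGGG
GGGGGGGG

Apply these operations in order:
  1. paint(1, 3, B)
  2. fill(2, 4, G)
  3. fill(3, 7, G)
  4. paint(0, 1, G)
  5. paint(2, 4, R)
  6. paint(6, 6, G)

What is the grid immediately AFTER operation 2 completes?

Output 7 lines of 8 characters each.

After op 1 paint(1,3,B):
GGGGGGGG
GGGBBBBG
GGGBBBBG
GGGBBBBG
GGGBBBBG
GGGGGGGG
GGGGGGGG
After op 2 fill(2,4,G) [16 cells changed]:
GGGGGGGG
GGGGGGGG
GGGGGGGG
GGGGGGGG
GGGGGGGG
GGGGGGGG
GGGGGGGG

Answer: GGGGGGGG
GGGGGGGG
GGGGGGGG
GGGGGGGG
GGGGGGGG
GGGGGGGG
GGGGGGGG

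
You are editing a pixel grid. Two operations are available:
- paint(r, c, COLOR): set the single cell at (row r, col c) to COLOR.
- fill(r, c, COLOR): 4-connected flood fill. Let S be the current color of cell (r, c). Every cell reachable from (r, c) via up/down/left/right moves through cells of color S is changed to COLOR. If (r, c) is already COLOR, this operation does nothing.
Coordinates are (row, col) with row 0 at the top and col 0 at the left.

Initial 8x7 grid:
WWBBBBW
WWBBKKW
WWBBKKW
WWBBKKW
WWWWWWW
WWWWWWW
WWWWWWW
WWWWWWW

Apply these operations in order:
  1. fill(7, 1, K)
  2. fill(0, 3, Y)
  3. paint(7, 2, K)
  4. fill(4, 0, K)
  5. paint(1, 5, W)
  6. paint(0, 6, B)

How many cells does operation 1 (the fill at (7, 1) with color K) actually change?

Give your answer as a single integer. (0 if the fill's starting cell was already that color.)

Answer: 40

Derivation:
After op 1 fill(7,1,K) [40 cells changed]:
KKBBBBK
KKBBKKK
KKBBKKK
KKBBKKK
KKKKKKK
KKKKKKK
KKKKKKK
KKKKKKK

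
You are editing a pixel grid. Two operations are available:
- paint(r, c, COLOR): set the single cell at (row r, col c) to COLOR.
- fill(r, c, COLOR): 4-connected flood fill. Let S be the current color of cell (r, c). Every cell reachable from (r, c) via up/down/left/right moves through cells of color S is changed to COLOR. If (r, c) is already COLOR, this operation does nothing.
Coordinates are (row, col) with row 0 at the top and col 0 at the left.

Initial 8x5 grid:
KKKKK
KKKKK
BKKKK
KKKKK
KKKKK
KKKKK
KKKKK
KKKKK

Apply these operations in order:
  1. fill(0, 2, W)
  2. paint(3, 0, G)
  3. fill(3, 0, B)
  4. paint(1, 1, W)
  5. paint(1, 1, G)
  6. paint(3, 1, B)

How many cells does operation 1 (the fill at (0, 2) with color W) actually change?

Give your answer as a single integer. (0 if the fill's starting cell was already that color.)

After op 1 fill(0,2,W) [39 cells changed]:
WWWWW
WWWWW
BWWWW
WWWWW
WWWWW
WWWWW
WWWWW
WWWWW

Answer: 39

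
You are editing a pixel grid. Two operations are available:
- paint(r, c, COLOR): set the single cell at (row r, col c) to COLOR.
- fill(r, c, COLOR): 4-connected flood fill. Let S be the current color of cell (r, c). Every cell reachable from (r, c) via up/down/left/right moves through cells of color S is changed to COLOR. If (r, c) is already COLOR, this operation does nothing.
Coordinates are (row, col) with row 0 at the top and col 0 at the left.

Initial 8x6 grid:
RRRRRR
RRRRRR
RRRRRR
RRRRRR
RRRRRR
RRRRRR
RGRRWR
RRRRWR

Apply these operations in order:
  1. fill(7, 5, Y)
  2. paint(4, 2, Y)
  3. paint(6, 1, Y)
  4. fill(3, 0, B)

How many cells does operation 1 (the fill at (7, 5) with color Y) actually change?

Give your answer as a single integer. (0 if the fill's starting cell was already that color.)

After op 1 fill(7,5,Y) [45 cells changed]:
YYYYYY
YYYYYY
YYYYYY
YYYYYY
YYYYYY
YYYYYY
YGYYWY
YYYYWY

Answer: 45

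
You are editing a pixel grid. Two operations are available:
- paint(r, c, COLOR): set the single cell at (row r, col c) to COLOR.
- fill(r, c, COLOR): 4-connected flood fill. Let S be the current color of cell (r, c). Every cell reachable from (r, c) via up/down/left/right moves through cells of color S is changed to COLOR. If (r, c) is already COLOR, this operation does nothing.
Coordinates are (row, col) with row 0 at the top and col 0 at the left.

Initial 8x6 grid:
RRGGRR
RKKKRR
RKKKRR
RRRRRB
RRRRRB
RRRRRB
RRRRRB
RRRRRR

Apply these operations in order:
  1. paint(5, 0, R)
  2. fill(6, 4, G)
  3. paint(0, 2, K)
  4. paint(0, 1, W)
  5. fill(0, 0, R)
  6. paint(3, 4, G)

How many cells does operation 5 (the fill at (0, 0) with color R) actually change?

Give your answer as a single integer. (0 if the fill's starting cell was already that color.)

Answer: 36

Derivation:
After op 1 paint(5,0,R):
RRGGRR
RKKKRR
RKKKRR
RRRRRB
RRRRRB
RRRRRB
RRRRRB
RRRRRR
After op 2 fill(6,4,G) [36 cells changed]:
GGGGGG
GKKKGG
GKKKGG
GGGGGB
GGGGGB
GGGGGB
GGGGGB
GGGGGG
After op 3 paint(0,2,K):
GGKGGG
GKKKGG
GKKKGG
GGGGGB
GGGGGB
GGGGGB
GGGGGB
GGGGGG
After op 4 paint(0,1,W):
GWKGGG
GKKKGG
GKKKGG
GGGGGB
GGGGGB
GGGGGB
GGGGGB
GGGGGG
After op 5 fill(0,0,R) [36 cells changed]:
RWKRRR
RKKKRR
RKKKRR
RRRRRB
RRRRRB
RRRRRB
RRRRRB
RRRRRR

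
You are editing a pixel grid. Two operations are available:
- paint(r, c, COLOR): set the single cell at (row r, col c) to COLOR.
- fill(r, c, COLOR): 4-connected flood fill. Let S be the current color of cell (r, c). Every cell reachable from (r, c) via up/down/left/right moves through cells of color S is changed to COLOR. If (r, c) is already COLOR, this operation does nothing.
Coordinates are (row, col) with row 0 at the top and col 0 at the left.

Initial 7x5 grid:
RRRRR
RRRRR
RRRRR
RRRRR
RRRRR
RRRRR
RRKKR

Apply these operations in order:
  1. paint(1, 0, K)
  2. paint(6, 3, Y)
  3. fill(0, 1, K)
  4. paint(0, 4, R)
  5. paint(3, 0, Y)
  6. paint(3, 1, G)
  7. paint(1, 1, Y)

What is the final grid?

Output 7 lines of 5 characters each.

After op 1 paint(1,0,K):
RRRRR
KRRRR
RRRRR
RRRRR
RRRRR
RRRRR
RRKKR
After op 2 paint(6,3,Y):
RRRRR
KRRRR
RRRRR
RRRRR
RRRRR
RRRRR
RRKYR
After op 3 fill(0,1,K) [32 cells changed]:
KKKKK
KKKKK
KKKKK
KKKKK
KKKKK
KKKKK
KKKYK
After op 4 paint(0,4,R):
KKKKR
KKKKK
KKKKK
KKKKK
KKKKK
KKKKK
KKKYK
After op 5 paint(3,0,Y):
KKKKR
KKKKK
KKKKK
YKKKK
KKKKK
KKKKK
KKKYK
After op 6 paint(3,1,G):
KKKKR
KKKKK
KKKKK
YGKKK
KKKKK
KKKKK
KKKYK
After op 7 paint(1,1,Y):
KKKKR
KYKKK
KKKKK
YGKKK
KKKKK
KKKKK
KKKYK

Answer: KKKKR
KYKKK
KKKKK
YGKKK
KKKKK
KKKKK
KKKYK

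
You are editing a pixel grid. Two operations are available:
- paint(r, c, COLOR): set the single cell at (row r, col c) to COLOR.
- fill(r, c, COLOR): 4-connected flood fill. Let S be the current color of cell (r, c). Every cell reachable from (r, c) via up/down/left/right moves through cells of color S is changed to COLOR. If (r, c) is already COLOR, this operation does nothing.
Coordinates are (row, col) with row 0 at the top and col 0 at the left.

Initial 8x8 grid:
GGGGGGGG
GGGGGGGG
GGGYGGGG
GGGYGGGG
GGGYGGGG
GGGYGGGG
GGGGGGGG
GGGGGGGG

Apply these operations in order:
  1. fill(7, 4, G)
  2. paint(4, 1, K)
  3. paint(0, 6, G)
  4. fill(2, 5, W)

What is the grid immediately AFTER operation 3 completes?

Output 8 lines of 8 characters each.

Answer: GGGGGGGG
GGGGGGGG
GGGYGGGG
GGGYGGGG
GKGYGGGG
GGGYGGGG
GGGGGGGG
GGGGGGGG

Derivation:
After op 1 fill(7,4,G) [0 cells changed]:
GGGGGGGG
GGGGGGGG
GGGYGGGG
GGGYGGGG
GGGYGGGG
GGGYGGGG
GGGGGGGG
GGGGGGGG
After op 2 paint(4,1,K):
GGGGGGGG
GGGGGGGG
GGGYGGGG
GGGYGGGG
GKGYGGGG
GGGYGGGG
GGGGGGGG
GGGGGGGG
After op 3 paint(0,6,G):
GGGGGGGG
GGGGGGGG
GGGYGGGG
GGGYGGGG
GKGYGGGG
GGGYGGGG
GGGGGGGG
GGGGGGGG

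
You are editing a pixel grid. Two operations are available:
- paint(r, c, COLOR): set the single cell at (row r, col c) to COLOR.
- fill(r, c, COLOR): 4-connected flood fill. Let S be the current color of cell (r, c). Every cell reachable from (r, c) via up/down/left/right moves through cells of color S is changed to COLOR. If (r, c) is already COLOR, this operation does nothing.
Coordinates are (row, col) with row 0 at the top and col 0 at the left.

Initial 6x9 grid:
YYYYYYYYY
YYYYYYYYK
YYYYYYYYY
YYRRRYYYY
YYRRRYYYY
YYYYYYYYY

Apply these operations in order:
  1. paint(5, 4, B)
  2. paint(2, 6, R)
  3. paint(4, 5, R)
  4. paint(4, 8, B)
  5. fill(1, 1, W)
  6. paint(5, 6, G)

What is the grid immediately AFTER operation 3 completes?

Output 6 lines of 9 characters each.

Answer: YYYYYYYYY
YYYYYYYYK
YYYYYYRYY
YYRRRYYYY
YYRRRRYYY
YYYYBYYYY

Derivation:
After op 1 paint(5,4,B):
YYYYYYYYY
YYYYYYYYK
YYYYYYYYY
YYRRRYYYY
YYRRRYYYY
YYYYBYYYY
After op 2 paint(2,6,R):
YYYYYYYYY
YYYYYYYYK
YYYYYYRYY
YYRRRYYYY
YYRRRYYYY
YYYYBYYYY
After op 3 paint(4,5,R):
YYYYYYYYY
YYYYYYYYK
YYYYYYRYY
YYRRRYYYY
YYRRRRYYY
YYYYBYYYY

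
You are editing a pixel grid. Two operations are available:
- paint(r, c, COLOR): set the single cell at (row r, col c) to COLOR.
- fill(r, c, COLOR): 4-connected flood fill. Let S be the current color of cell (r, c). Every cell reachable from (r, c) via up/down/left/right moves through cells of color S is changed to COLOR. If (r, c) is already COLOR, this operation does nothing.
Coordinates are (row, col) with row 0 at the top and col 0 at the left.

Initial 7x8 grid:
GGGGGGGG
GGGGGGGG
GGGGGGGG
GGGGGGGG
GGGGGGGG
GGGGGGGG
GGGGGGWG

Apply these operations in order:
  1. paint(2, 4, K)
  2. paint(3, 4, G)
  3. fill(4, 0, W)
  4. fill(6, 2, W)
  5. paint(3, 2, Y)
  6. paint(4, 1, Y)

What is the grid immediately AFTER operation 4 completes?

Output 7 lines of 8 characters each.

After op 1 paint(2,4,K):
GGGGGGGG
GGGGGGGG
GGGGKGGG
GGGGGGGG
GGGGGGGG
GGGGGGGG
GGGGGGWG
After op 2 paint(3,4,G):
GGGGGGGG
GGGGGGGG
GGGGKGGG
GGGGGGGG
GGGGGGGG
GGGGGGGG
GGGGGGWG
After op 3 fill(4,0,W) [54 cells changed]:
WWWWWWWW
WWWWWWWW
WWWWKWWW
WWWWWWWW
WWWWWWWW
WWWWWWWW
WWWWWWWW
After op 4 fill(6,2,W) [0 cells changed]:
WWWWWWWW
WWWWWWWW
WWWWKWWW
WWWWWWWW
WWWWWWWW
WWWWWWWW
WWWWWWWW

Answer: WWWWWWWW
WWWWWWWW
WWWWKWWW
WWWWWWWW
WWWWWWWW
WWWWWWWW
WWWWWWWW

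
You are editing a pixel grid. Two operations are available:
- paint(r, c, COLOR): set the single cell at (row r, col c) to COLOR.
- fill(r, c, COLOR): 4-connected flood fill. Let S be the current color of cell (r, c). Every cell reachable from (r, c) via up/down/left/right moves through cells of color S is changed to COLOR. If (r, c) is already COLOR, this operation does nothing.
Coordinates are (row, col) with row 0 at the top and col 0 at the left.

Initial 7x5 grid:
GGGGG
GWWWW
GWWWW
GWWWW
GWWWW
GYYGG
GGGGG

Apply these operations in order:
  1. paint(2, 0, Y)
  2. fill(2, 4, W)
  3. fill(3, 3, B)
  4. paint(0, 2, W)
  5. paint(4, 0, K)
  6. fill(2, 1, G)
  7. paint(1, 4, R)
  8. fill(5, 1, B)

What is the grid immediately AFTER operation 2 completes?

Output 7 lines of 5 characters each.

Answer: GGGGG
GWWWW
YWWWW
GWWWW
GWWWW
GYYGG
GGGGG

Derivation:
After op 1 paint(2,0,Y):
GGGGG
GWWWW
YWWWW
GWWWW
GWWWW
GYYGG
GGGGG
After op 2 fill(2,4,W) [0 cells changed]:
GGGGG
GWWWW
YWWWW
GWWWW
GWWWW
GYYGG
GGGGG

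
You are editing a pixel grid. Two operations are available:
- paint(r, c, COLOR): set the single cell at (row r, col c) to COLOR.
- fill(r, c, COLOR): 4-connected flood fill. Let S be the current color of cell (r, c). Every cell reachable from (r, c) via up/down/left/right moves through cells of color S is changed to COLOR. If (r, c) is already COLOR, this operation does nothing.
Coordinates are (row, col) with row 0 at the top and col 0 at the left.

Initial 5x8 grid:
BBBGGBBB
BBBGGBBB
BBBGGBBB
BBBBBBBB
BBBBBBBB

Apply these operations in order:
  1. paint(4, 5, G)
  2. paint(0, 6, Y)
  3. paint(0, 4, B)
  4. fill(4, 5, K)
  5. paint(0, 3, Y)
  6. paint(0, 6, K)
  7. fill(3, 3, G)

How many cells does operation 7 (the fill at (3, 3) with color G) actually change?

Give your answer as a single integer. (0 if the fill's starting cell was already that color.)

Answer: 33

Derivation:
After op 1 paint(4,5,G):
BBBGGBBB
BBBGGBBB
BBBGGBBB
BBBBBBBB
BBBBBGBB
After op 2 paint(0,6,Y):
BBBGGBYB
BBBGGBBB
BBBGGBBB
BBBBBBBB
BBBBBGBB
After op 3 paint(0,4,B):
BBBGBBYB
BBBGGBBB
BBBGGBBB
BBBBBBBB
BBBBBGBB
After op 4 fill(4,5,K) [1 cells changed]:
BBBGBBYB
BBBGGBBB
BBBGGBBB
BBBBBBBB
BBBBBKBB
After op 5 paint(0,3,Y):
BBBYBBYB
BBBGGBBB
BBBGGBBB
BBBBBBBB
BBBBBKBB
After op 6 paint(0,6,K):
BBBYBBKB
BBBGGBBB
BBBGGBBB
BBBBBBBB
BBBBBKBB
After op 7 fill(3,3,G) [33 cells changed]:
GGGYGGKG
GGGGGGGG
GGGGGGGG
GGGGGGGG
GGGGGKGG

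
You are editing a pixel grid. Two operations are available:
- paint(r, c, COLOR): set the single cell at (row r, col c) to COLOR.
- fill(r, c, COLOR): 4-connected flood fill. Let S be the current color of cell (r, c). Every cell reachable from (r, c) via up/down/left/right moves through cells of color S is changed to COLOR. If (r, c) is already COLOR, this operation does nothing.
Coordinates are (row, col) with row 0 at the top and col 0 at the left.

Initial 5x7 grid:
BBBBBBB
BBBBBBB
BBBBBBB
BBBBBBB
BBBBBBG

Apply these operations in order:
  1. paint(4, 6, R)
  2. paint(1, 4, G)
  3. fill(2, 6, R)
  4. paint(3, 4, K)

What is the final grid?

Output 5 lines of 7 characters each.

Answer: RRRRRRR
RRRRGRR
RRRRRRR
RRRRKRR
RRRRRRR

Derivation:
After op 1 paint(4,6,R):
BBBBBBB
BBBBBBB
BBBBBBB
BBBBBBB
BBBBBBR
After op 2 paint(1,4,G):
BBBBBBB
BBBBGBB
BBBBBBB
BBBBBBB
BBBBBBR
After op 3 fill(2,6,R) [33 cells changed]:
RRRRRRR
RRRRGRR
RRRRRRR
RRRRRRR
RRRRRRR
After op 4 paint(3,4,K):
RRRRRRR
RRRRGRR
RRRRRRR
RRRRKRR
RRRRRRR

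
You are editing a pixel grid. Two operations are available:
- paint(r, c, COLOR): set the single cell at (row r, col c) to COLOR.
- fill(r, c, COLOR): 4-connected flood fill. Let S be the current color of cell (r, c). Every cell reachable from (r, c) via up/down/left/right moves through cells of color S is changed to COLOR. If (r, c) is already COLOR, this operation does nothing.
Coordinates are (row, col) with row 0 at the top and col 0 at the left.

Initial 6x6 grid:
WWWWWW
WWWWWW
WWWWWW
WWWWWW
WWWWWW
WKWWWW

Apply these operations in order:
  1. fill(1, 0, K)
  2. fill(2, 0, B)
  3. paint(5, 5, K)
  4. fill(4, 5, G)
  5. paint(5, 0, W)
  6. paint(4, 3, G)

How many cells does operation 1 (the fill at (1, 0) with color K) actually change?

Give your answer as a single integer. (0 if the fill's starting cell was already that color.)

After op 1 fill(1,0,K) [35 cells changed]:
KKKKKK
KKKKKK
KKKKKK
KKKKKK
KKKKKK
KKKKKK

Answer: 35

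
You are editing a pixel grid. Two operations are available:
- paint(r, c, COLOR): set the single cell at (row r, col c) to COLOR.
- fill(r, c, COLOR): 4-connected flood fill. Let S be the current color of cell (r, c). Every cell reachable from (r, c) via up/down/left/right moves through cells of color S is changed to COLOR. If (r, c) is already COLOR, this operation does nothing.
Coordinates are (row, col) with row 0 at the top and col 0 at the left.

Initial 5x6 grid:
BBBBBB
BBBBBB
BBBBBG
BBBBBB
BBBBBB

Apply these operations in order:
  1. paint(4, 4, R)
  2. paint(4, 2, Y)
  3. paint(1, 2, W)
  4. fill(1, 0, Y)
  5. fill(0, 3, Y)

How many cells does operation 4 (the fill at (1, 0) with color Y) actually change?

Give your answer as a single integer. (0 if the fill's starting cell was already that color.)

Answer: 26

Derivation:
After op 1 paint(4,4,R):
BBBBBB
BBBBBB
BBBBBG
BBBBBB
BBBBRB
After op 2 paint(4,2,Y):
BBBBBB
BBBBBB
BBBBBG
BBBBBB
BBYBRB
After op 3 paint(1,2,W):
BBBBBB
BBWBBB
BBBBBG
BBBBBB
BBYBRB
After op 4 fill(1,0,Y) [26 cells changed]:
YYYYYY
YYWYYY
YYYYYG
YYYYYY
YYYYRY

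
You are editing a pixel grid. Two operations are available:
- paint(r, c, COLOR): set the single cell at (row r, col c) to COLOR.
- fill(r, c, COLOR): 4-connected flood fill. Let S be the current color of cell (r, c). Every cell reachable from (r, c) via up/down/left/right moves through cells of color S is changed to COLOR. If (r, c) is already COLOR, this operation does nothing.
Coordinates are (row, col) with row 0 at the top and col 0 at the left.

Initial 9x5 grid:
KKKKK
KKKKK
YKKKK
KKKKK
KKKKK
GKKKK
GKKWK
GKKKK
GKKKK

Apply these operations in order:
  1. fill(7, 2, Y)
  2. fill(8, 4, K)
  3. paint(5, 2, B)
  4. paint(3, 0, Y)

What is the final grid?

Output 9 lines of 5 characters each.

Answer: KKKKK
KKKKK
KKKKK
YKKKK
KKKKK
GKBKK
GKKWK
GKKKK
GKKKK

Derivation:
After op 1 fill(7,2,Y) [39 cells changed]:
YYYYY
YYYYY
YYYYY
YYYYY
YYYYY
GYYYY
GYYWY
GYYYY
GYYYY
After op 2 fill(8,4,K) [40 cells changed]:
KKKKK
KKKKK
KKKKK
KKKKK
KKKKK
GKKKK
GKKWK
GKKKK
GKKKK
After op 3 paint(5,2,B):
KKKKK
KKKKK
KKKKK
KKKKK
KKKKK
GKBKK
GKKWK
GKKKK
GKKKK
After op 4 paint(3,0,Y):
KKKKK
KKKKK
KKKKK
YKKKK
KKKKK
GKBKK
GKKWK
GKKKK
GKKKK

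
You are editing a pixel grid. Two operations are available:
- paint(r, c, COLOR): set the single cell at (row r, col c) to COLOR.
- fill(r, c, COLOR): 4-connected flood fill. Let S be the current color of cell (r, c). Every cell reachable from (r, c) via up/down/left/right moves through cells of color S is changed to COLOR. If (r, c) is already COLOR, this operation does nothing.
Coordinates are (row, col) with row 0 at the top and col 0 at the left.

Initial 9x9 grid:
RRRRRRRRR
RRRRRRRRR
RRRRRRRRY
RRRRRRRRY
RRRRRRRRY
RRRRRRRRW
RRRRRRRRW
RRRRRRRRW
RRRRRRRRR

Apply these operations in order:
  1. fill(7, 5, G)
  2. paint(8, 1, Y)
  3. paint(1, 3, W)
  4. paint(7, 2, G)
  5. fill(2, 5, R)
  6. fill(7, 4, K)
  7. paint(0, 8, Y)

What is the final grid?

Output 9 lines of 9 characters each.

After op 1 fill(7,5,G) [75 cells changed]:
GGGGGGGGG
GGGGGGGGG
GGGGGGGGY
GGGGGGGGY
GGGGGGGGY
GGGGGGGGW
GGGGGGGGW
GGGGGGGGW
GGGGGGGGG
After op 2 paint(8,1,Y):
GGGGGGGGG
GGGGGGGGG
GGGGGGGGY
GGGGGGGGY
GGGGGGGGY
GGGGGGGGW
GGGGGGGGW
GGGGGGGGW
GYGGGGGGG
After op 3 paint(1,3,W):
GGGGGGGGG
GGGWGGGGG
GGGGGGGGY
GGGGGGGGY
GGGGGGGGY
GGGGGGGGW
GGGGGGGGW
GGGGGGGGW
GYGGGGGGG
After op 4 paint(7,2,G):
GGGGGGGGG
GGGWGGGGG
GGGGGGGGY
GGGGGGGGY
GGGGGGGGY
GGGGGGGGW
GGGGGGGGW
GGGGGGGGW
GYGGGGGGG
After op 5 fill(2,5,R) [73 cells changed]:
RRRRRRRRR
RRRWRRRRR
RRRRRRRRY
RRRRRRRRY
RRRRRRRRY
RRRRRRRRW
RRRRRRRRW
RRRRRRRRW
RYRRRRRRR
After op 6 fill(7,4,K) [73 cells changed]:
KKKKKKKKK
KKKWKKKKK
KKKKKKKKY
KKKKKKKKY
KKKKKKKKY
KKKKKKKKW
KKKKKKKKW
KKKKKKKKW
KYKKKKKKK
After op 7 paint(0,8,Y):
KKKKKKKKY
KKKWKKKKK
KKKKKKKKY
KKKKKKKKY
KKKKKKKKY
KKKKKKKKW
KKKKKKKKW
KKKKKKKKW
KYKKKKKKK

Answer: KKKKKKKKY
KKKWKKKKK
KKKKKKKKY
KKKKKKKKY
KKKKKKKKY
KKKKKKKKW
KKKKKKKKW
KKKKKKKKW
KYKKKKKKK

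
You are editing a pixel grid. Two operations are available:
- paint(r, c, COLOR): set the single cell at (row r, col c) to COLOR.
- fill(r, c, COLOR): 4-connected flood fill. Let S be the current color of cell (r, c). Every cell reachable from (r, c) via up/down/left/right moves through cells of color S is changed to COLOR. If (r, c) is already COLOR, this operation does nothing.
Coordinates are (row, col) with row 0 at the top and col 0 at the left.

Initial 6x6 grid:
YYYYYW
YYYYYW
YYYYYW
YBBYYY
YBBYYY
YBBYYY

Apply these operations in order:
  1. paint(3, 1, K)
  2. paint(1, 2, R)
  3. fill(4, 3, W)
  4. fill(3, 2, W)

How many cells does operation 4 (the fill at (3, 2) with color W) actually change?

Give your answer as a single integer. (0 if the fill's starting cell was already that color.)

Answer: 5

Derivation:
After op 1 paint(3,1,K):
YYYYYW
YYYYYW
YYYYYW
YKBYYY
YBBYYY
YBBYYY
After op 2 paint(1,2,R):
YYYYYW
YYRYYW
YYYYYW
YKBYYY
YBBYYY
YBBYYY
After op 3 fill(4,3,W) [26 cells changed]:
WWWWWW
WWRWWW
WWWWWW
WKBWWW
WBBWWW
WBBWWW
After op 4 fill(3,2,W) [5 cells changed]:
WWWWWW
WWRWWW
WWWWWW
WKWWWW
WWWWWW
WWWWWW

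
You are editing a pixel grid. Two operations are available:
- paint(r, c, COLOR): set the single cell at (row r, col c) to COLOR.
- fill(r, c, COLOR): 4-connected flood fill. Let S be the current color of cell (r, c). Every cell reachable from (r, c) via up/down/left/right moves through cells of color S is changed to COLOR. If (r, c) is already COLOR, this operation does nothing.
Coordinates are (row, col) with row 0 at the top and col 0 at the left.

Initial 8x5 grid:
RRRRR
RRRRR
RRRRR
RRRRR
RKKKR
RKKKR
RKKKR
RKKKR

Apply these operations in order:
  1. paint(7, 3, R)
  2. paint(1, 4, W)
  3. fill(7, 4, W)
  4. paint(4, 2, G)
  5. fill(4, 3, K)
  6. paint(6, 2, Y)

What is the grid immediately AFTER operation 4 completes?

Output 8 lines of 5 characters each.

Answer: WWWWW
WWWWW
WWWWW
WWWWW
WKGKW
WKKKW
WKKKW
WKKWW

Derivation:
After op 1 paint(7,3,R):
RRRRR
RRRRR
RRRRR
RRRRR
RKKKR
RKKKR
RKKKR
RKKRR
After op 2 paint(1,4,W):
RRRRR
RRRRW
RRRRR
RRRRR
RKKKR
RKKKR
RKKKR
RKKRR
After op 3 fill(7,4,W) [28 cells changed]:
WWWWW
WWWWW
WWWWW
WWWWW
WKKKW
WKKKW
WKKKW
WKKWW
After op 4 paint(4,2,G):
WWWWW
WWWWW
WWWWW
WWWWW
WKGKW
WKKKW
WKKKW
WKKWW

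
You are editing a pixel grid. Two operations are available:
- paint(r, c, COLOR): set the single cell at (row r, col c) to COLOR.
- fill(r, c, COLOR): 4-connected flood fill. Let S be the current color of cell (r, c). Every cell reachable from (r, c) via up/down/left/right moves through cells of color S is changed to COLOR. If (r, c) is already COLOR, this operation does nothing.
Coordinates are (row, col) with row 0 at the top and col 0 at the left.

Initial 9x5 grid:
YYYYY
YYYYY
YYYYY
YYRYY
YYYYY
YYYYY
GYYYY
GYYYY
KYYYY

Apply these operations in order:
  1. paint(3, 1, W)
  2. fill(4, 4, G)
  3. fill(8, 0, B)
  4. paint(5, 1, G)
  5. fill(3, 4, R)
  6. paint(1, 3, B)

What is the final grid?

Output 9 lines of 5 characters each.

After op 1 paint(3,1,W):
YYYYY
YYYYY
YYYYY
YWRYY
YYYYY
YYYYY
GYYYY
GYYYY
KYYYY
After op 2 fill(4,4,G) [40 cells changed]:
GGGGG
GGGGG
GGGGG
GWRGG
GGGGG
GGGGG
GGGGG
GGGGG
KGGGG
After op 3 fill(8,0,B) [1 cells changed]:
GGGGG
GGGGG
GGGGG
GWRGG
GGGGG
GGGGG
GGGGG
GGGGG
BGGGG
After op 4 paint(5,1,G):
GGGGG
GGGGG
GGGGG
GWRGG
GGGGG
GGGGG
GGGGG
GGGGG
BGGGG
After op 5 fill(3,4,R) [42 cells changed]:
RRRRR
RRRRR
RRRRR
RWRRR
RRRRR
RRRRR
RRRRR
RRRRR
BRRRR
After op 6 paint(1,3,B):
RRRRR
RRRBR
RRRRR
RWRRR
RRRRR
RRRRR
RRRRR
RRRRR
BRRRR

Answer: RRRRR
RRRBR
RRRRR
RWRRR
RRRRR
RRRRR
RRRRR
RRRRR
BRRRR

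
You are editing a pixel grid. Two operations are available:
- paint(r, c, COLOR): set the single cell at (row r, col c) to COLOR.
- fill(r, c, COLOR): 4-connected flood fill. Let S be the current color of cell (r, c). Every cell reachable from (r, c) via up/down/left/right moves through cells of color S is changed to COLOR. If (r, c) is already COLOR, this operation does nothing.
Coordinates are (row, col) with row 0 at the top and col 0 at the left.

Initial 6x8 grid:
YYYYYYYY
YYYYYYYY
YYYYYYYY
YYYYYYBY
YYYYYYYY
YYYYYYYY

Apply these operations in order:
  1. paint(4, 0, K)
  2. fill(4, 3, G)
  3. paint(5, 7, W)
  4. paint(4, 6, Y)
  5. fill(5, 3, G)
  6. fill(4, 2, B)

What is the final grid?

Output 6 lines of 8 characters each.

After op 1 paint(4,0,K):
YYYYYYYY
YYYYYYYY
YYYYYYYY
YYYYYYBY
KYYYYYYY
YYYYYYYY
After op 2 fill(4,3,G) [46 cells changed]:
GGGGGGGG
GGGGGGGG
GGGGGGGG
GGGGGGBG
KGGGGGGG
GGGGGGGG
After op 3 paint(5,7,W):
GGGGGGGG
GGGGGGGG
GGGGGGGG
GGGGGGBG
KGGGGGGG
GGGGGGGW
After op 4 paint(4,6,Y):
GGGGGGGG
GGGGGGGG
GGGGGGGG
GGGGGGBG
KGGGGGYG
GGGGGGGW
After op 5 fill(5,3,G) [0 cells changed]:
GGGGGGGG
GGGGGGGG
GGGGGGGG
GGGGGGBG
KGGGGGYG
GGGGGGGW
After op 6 fill(4,2,B) [44 cells changed]:
BBBBBBBB
BBBBBBBB
BBBBBBBB
BBBBBBBB
KBBBBBYB
BBBBBBBW

Answer: BBBBBBBB
BBBBBBBB
BBBBBBBB
BBBBBBBB
KBBBBBYB
BBBBBBBW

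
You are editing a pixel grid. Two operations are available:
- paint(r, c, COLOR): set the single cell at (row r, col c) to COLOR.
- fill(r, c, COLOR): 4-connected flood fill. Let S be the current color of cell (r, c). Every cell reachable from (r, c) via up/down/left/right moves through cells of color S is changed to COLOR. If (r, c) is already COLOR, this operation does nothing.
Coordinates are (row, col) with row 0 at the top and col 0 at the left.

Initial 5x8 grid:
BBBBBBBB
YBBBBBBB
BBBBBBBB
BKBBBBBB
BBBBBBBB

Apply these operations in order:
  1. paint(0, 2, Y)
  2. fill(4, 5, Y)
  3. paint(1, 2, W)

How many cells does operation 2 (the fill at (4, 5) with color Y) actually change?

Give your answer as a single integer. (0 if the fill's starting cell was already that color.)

After op 1 paint(0,2,Y):
BBYBBBBB
YBBBBBBB
BBBBBBBB
BKBBBBBB
BBBBBBBB
After op 2 fill(4,5,Y) [37 cells changed]:
YYYYYYYY
YYYYYYYY
YYYYYYYY
YKYYYYYY
YYYYYYYY

Answer: 37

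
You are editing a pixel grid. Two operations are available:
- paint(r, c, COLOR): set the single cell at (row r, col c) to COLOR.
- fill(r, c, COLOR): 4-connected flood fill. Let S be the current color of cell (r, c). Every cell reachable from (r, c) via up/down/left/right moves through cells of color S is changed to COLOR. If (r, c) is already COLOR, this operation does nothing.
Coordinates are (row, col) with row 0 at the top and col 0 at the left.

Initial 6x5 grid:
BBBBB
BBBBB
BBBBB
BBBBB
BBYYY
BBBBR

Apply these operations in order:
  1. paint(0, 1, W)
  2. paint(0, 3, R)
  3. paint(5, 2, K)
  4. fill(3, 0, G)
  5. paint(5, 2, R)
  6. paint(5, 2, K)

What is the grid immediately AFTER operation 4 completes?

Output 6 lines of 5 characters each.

Answer: GWGRG
GGGGG
GGGGG
GGGGG
GGYYY
GGKBR

Derivation:
After op 1 paint(0,1,W):
BWBBB
BBBBB
BBBBB
BBBBB
BBYYY
BBBBR
After op 2 paint(0,3,R):
BWBRB
BBBBB
BBBBB
BBBBB
BBYYY
BBBBR
After op 3 paint(5,2,K):
BWBRB
BBBBB
BBBBB
BBBBB
BBYYY
BBKBR
After op 4 fill(3,0,G) [22 cells changed]:
GWGRG
GGGGG
GGGGG
GGGGG
GGYYY
GGKBR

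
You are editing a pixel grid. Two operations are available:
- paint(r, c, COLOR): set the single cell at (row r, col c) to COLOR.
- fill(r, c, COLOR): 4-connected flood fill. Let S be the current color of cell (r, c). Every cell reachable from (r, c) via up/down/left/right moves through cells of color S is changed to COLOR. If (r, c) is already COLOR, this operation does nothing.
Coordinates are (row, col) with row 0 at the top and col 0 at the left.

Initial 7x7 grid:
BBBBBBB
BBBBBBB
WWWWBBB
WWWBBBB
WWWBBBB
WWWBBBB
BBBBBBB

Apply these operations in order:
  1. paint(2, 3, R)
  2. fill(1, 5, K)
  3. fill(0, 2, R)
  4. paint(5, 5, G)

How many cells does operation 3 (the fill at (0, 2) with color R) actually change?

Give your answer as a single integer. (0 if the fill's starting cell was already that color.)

Answer: 36

Derivation:
After op 1 paint(2,3,R):
BBBBBBB
BBBBBBB
WWWRBBB
WWWBBBB
WWWBBBB
WWWBBBB
BBBBBBB
After op 2 fill(1,5,K) [36 cells changed]:
KKKKKKK
KKKKKKK
WWWRKKK
WWWKKKK
WWWKKKK
WWWKKKK
KKKKKKK
After op 3 fill(0,2,R) [36 cells changed]:
RRRRRRR
RRRRRRR
WWWRRRR
WWWRRRR
WWWRRRR
WWWRRRR
RRRRRRR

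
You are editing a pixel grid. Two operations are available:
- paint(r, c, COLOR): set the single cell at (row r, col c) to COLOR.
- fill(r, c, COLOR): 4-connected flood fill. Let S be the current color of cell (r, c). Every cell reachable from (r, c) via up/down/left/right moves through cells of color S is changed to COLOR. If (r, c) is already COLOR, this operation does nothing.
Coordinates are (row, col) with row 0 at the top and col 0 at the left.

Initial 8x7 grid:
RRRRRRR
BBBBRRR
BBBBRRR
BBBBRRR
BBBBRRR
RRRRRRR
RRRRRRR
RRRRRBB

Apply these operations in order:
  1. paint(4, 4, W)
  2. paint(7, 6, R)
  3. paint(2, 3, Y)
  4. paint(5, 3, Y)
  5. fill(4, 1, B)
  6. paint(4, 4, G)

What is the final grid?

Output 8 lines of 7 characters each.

Answer: RRRRRRR
BBBBRRR
BBBYRRR
BBBBRRR
BBBBGRR
RRRYRRR
RRRRRRR
RRRRRBR

Derivation:
After op 1 paint(4,4,W):
RRRRRRR
BBBBRRR
BBBBRRR
BBBBRRR
BBBBWRR
RRRRRRR
RRRRRRR
RRRRRBB
After op 2 paint(7,6,R):
RRRRRRR
BBBBRRR
BBBBRRR
BBBBRRR
BBBBWRR
RRRRRRR
RRRRRRR
RRRRRBR
After op 3 paint(2,3,Y):
RRRRRRR
BBBBRRR
BBBYRRR
BBBBRRR
BBBBWRR
RRRRRRR
RRRRRRR
RRRRRBR
After op 4 paint(5,3,Y):
RRRRRRR
BBBBRRR
BBBYRRR
BBBBRRR
BBBBWRR
RRRYRRR
RRRRRRR
RRRRRBR
After op 5 fill(4,1,B) [0 cells changed]:
RRRRRRR
BBBBRRR
BBBYRRR
BBBBRRR
BBBBWRR
RRRYRRR
RRRRRRR
RRRRRBR
After op 6 paint(4,4,G):
RRRRRRR
BBBBRRR
BBBYRRR
BBBBRRR
BBBBGRR
RRRYRRR
RRRRRRR
RRRRRBR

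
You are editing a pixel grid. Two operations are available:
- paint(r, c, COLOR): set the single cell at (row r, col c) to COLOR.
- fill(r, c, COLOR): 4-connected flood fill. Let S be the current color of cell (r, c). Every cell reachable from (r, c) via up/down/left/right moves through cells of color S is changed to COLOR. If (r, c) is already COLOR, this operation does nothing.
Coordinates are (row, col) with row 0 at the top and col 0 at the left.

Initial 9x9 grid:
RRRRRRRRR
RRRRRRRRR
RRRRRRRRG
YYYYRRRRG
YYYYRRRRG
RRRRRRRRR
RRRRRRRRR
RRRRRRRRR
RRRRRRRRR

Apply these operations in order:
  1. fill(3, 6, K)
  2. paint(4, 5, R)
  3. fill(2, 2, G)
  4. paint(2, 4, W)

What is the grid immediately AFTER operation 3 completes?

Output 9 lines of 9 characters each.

After op 1 fill(3,6,K) [70 cells changed]:
KKKKKKKKK
KKKKKKKKK
KKKKKKKKG
YYYYKKKKG
YYYYKKKKG
KKKKKKKKK
KKKKKKKKK
KKKKKKKKK
KKKKKKKKK
After op 2 paint(4,5,R):
KKKKKKKKK
KKKKKKKKK
KKKKKKKKG
YYYYKKKKG
YYYYKRKKG
KKKKKKKKK
KKKKKKKKK
KKKKKKKKK
KKKKKKKKK
After op 3 fill(2,2,G) [69 cells changed]:
GGGGGGGGG
GGGGGGGGG
GGGGGGGGG
YYYYGGGGG
YYYYGRGGG
GGGGGGGGG
GGGGGGGGG
GGGGGGGGG
GGGGGGGGG

Answer: GGGGGGGGG
GGGGGGGGG
GGGGGGGGG
YYYYGGGGG
YYYYGRGGG
GGGGGGGGG
GGGGGGGGG
GGGGGGGGG
GGGGGGGGG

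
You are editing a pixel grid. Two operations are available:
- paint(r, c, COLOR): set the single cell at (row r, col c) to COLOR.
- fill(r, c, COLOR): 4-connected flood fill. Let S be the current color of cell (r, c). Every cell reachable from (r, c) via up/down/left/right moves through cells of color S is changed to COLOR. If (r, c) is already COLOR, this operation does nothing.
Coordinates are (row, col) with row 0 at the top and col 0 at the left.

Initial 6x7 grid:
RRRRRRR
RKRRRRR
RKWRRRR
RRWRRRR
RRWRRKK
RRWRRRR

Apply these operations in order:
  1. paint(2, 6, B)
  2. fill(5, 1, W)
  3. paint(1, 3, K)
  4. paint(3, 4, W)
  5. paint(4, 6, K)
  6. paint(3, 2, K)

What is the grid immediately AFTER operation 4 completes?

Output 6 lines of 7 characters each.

After op 1 paint(2,6,B):
RRRRRRR
RKRRRRR
RKWRRRB
RRWRRRR
RRWRRKK
RRWRRRR
After op 2 fill(5,1,W) [33 cells changed]:
WWWWWWW
WKWWWWW
WKWWWWB
WWWWWWW
WWWWWKK
WWWWWWW
After op 3 paint(1,3,K):
WWWWWWW
WKWKWWW
WKWWWWB
WWWWWWW
WWWWWKK
WWWWWWW
After op 4 paint(3,4,W):
WWWWWWW
WKWKWWW
WKWWWWB
WWWWWWW
WWWWWKK
WWWWWWW

Answer: WWWWWWW
WKWKWWW
WKWWWWB
WWWWWWW
WWWWWKK
WWWWWWW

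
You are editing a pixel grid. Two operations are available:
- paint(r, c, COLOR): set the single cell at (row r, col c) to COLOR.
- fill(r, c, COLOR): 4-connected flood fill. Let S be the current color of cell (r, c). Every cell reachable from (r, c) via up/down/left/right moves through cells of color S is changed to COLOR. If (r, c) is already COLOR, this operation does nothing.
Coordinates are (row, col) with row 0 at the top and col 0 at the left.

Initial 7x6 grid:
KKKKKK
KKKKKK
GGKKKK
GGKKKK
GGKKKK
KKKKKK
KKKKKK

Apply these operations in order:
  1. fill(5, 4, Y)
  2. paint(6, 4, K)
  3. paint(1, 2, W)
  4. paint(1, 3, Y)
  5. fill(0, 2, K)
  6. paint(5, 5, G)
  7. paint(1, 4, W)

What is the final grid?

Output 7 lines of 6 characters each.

Answer: KKKKKK
KKWKWK
GGKKKK
GGKKKK
GGKKKK
KKKKKG
KKKKKK

Derivation:
After op 1 fill(5,4,Y) [36 cells changed]:
YYYYYY
YYYYYY
GGYYYY
GGYYYY
GGYYYY
YYYYYY
YYYYYY
After op 2 paint(6,4,K):
YYYYYY
YYYYYY
GGYYYY
GGYYYY
GGYYYY
YYYYYY
YYYYKY
After op 3 paint(1,2,W):
YYYYYY
YYWYYY
GGYYYY
GGYYYY
GGYYYY
YYYYYY
YYYYKY
After op 4 paint(1,3,Y):
YYYYYY
YYWYYY
GGYYYY
GGYYYY
GGYYYY
YYYYYY
YYYYKY
After op 5 fill(0,2,K) [34 cells changed]:
KKKKKK
KKWKKK
GGKKKK
GGKKKK
GGKKKK
KKKKKK
KKKKKK
After op 6 paint(5,5,G):
KKKKKK
KKWKKK
GGKKKK
GGKKKK
GGKKKK
KKKKKG
KKKKKK
After op 7 paint(1,4,W):
KKKKKK
KKWKWK
GGKKKK
GGKKKK
GGKKKK
KKKKKG
KKKKKK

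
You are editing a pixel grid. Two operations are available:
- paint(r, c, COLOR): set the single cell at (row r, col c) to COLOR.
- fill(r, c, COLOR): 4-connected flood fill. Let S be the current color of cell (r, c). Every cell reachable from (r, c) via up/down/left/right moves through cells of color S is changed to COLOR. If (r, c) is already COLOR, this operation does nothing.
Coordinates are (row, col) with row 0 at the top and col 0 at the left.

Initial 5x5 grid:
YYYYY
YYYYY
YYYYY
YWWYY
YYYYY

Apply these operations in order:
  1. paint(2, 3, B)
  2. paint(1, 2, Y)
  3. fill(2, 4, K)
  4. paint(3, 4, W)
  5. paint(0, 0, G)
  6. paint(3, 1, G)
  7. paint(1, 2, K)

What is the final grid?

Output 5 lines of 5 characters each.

Answer: GKKKK
KKKKK
KKKBK
KGWKW
KKKKK

Derivation:
After op 1 paint(2,3,B):
YYYYY
YYYYY
YYYBY
YWWYY
YYYYY
After op 2 paint(1,2,Y):
YYYYY
YYYYY
YYYBY
YWWYY
YYYYY
After op 3 fill(2,4,K) [22 cells changed]:
KKKKK
KKKKK
KKKBK
KWWKK
KKKKK
After op 4 paint(3,4,W):
KKKKK
KKKKK
KKKBK
KWWKW
KKKKK
After op 5 paint(0,0,G):
GKKKK
KKKKK
KKKBK
KWWKW
KKKKK
After op 6 paint(3,1,G):
GKKKK
KKKKK
KKKBK
KGWKW
KKKKK
After op 7 paint(1,2,K):
GKKKK
KKKKK
KKKBK
KGWKW
KKKKK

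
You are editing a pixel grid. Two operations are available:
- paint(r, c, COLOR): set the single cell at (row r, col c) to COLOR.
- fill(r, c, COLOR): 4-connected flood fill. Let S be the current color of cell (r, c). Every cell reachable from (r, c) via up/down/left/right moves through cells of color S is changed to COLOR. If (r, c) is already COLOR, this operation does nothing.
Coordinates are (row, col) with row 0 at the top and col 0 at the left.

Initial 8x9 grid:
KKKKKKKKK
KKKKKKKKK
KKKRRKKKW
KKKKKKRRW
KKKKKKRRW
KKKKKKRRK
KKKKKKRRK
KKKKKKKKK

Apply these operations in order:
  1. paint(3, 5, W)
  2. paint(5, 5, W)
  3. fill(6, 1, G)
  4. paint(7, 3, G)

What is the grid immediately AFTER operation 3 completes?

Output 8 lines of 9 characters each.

After op 1 paint(3,5,W):
KKKKKKKKK
KKKKKKKKK
KKKRRKKKW
KKKKKWRRW
KKKKKKRRW
KKKKKKRRK
KKKKKKRRK
KKKKKKKKK
After op 2 paint(5,5,W):
KKKKKKKKK
KKKKKKKKK
KKKRRKKKW
KKKKKWRRW
KKKKKKRRW
KKKKKWRRK
KKKKKKRRK
KKKKKKKKK
After op 3 fill(6,1,G) [57 cells changed]:
GGGGGGGGG
GGGGGGGGG
GGGRRGGGW
GGGGGWRRW
GGGGGGRRW
GGGGGWRRG
GGGGGGRRG
GGGGGGGGG

Answer: GGGGGGGGG
GGGGGGGGG
GGGRRGGGW
GGGGGWRRW
GGGGGGRRW
GGGGGWRRG
GGGGGGRRG
GGGGGGGGG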